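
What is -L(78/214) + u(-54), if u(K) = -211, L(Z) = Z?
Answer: -22616/107 ≈ -211.36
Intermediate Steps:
-L(78/214) + u(-54) = -78/214 - 211 = -1*39/107 - 211 = -39/107 - 211 = -22616/107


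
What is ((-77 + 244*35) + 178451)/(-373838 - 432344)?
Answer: -7189/31007 ≈ -0.23185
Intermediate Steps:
((-77 + 244*35) + 178451)/(-373838 - 432344) = ((-77 + 8540) + 178451)/(-806182) = (8463 + 178451)*(-1/806182) = 186914*(-1/806182) = -7189/31007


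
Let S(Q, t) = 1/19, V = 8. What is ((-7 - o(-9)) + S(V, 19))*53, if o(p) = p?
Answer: 2067/19 ≈ 108.79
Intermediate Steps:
S(Q, t) = 1/19
((-7 - o(-9)) + S(V, 19))*53 = ((-7 - 1*(-9)) + 1/19)*53 = ((-7 + 9) + 1/19)*53 = (2 + 1/19)*53 = (39/19)*53 = 2067/19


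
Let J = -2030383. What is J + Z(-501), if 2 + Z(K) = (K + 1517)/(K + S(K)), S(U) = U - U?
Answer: -1017223901/501 ≈ -2.0304e+6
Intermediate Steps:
S(U) = 0
Z(K) = -2 + (1517 + K)/K (Z(K) = -2 + (K + 1517)/(K + 0) = -2 + (1517 + K)/K)
J + Z(-501) = -2030383 + (1517 - 1*(-501))/(-501) = -2030383 - (1517 + 501)/501 = -2030383 - 1/501*2018 = -2030383 - 2018/501 = -1017223901/501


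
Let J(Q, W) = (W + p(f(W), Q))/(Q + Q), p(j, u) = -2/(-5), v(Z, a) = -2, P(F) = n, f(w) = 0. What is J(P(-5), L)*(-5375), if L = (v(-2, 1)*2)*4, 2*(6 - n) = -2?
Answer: 41925/7 ≈ 5989.3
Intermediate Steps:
n = 7 (n = 6 - 1/2*(-2) = 6 + 1 = 7)
P(F) = 7
L = -16 (L = -2*2*4 = -4*4 = -16)
p(j, u) = 2/5 (p(j, u) = -2*(-1/5) = 2/5)
J(Q, W) = (2/5 + W)/(2*Q) (J(Q, W) = (W + 2/5)/(Q + Q) = (2/5 + W)/((2*Q)) = (2/5 + W)*(1/(2*Q)) = (2/5 + W)/(2*Q))
J(P(-5), L)*(-5375) = ((1/10)*(2 + 5*(-16))/7)*(-5375) = ((1/10)*(1/7)*(2 - 80))*(-5375) = ((1/10)*(1/7)*(-78))*(-5375) = -39/35*(-5375) = 41925/7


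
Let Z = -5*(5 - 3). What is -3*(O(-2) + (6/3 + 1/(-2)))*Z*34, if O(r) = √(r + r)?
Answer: 1530 + 2040*I ≈ 1530.0 + 2040.0*I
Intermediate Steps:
Z = -10 (Z = -5*2 = -10)
O(r) = √2*√r (O(r) = √(2*r) = √2*√r)
-3*(O(-2) + (6/3 + 1/(-2)))*Z*34 = -3*(√2*√(-2) + (6/3 + 1/(-2)))*(-10)*34 = -3*(√2*(I*√2) + (6*(⅓) + 1*(-½)))*(-10)*34 = -3*(2*I + (2 - ½))*(-10)*34 = -3*(2*I + 3/2)*(-10)*34 = -3*(3/2 + 2*I)*(-10)*34 = -(9/2 + 6*I)*(-10)*34 = -(-45 - 60*I)*34 = (45 + 60*I)*34 = 1530 + 2040*I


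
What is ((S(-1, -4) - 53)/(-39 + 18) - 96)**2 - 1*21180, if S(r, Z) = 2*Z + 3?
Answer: -5506616/441 ≈ -12487.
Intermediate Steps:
S(r, Z) = 3 + 2*Z
((S(-1, -4) - 53)/(-39 + 18) - 96)**2 - 1*21180 = (((3 + 2*(-4)) - 53)/(-39 + 18) - 96)**2 - 1*21180 = (((3 - 8) - 53)/(-21) - 96)**2 - 21180 = ((-5 - 53)*(-1/21) - 96)**2 - 21180 = (-58*(-1/21) - 96)**2 - 21180 = (58/21 - 96)**2 - 21180 = (-1958/21)**2 - 21180 = 3833764/441 - 21180 = -5506616/441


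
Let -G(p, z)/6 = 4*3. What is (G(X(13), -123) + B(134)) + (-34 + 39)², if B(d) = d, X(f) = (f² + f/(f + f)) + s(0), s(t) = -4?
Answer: 87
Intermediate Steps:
X(f) = -7/2 + f² (X(f) = (f² + f/(f + f)) - 4 = (f² + f/((2*f))) - 4 = (f² + (1/(2*f))*f) - 4 = (f² + ½) - 4 = (½ + f²) - 4 = -7/2 + f²)
G(p, z) = -72 (G(p, z) = -24*3 = -6*12 = -72)
(G(X(13), -123) + B(134)) + (-34 + 39)² = (-72 + 134) + (-34 + 39)² = 62 + 5² = 62 + 25 = 87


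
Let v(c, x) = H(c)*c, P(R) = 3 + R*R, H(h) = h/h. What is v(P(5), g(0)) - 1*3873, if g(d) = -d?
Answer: -3845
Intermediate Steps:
H(h) = 1
P(R) = 3 + R**2
v(c, x) = c (v(c, x) = 1*c = c)
v(P(5), g(0)) - 1*3873 = (3 + 5**2) - 1*3873 = (3 + 25) - 3873 = 28 - 3873 = -3845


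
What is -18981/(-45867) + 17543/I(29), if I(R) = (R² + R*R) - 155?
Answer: 277876256/23346303 ≈ 11.902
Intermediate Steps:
I(R) = -155 + 2*R² (I(R) = (R² + R²) - 155 = 2*R² - 155 = -155 + 2*R²)
-18981/(-45867) + 17543/I(29) = -18981/(-45867) + 17543/(-155 + 2*29²) = -18981*(-1/45867) + 17543/(-155 + 2*841) = 6327/15289 + 17543/(-155 + 1682) = 6327/15289 + 17543/1527 = 277876256/23346303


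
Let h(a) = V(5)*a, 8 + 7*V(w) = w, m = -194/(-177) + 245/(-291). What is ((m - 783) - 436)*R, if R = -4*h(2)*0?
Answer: 0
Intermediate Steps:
m = 4363/17169 (m = -194*(-1/177) + 245*(-1/291) = 194/177 - 245/291 = 4363/17169 ≈ 0.25412)
V(w) = -8/7 + w/7
h(a) = -3*a/7 (h(a) = (-8/7 + (⅐)*5)*a = (-8/7 + 5/7)*a = -3*a/7)
R = 0 (R = -(-12)*2/7*0 = -4*(-6/7)*0 = (24/7)*0 = 0)
((m - 783) - 436)*R = ((4363/17169 - 783) - 436)*0 = (-13438964/17169 - 436)*0 = -20924648/17169*0 = 0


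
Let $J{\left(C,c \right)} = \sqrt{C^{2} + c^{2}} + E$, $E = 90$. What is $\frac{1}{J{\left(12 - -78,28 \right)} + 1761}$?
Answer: $\frac{1851}{3417317} - \frac{2 \sqrt{2221}}{3417317} \approx 0.00051407$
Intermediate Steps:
$J{\left(C,c \right)} = 90 + \sqrt{C^{2} + c^{2}}$ ($J{\left(C,c \right)} = \sqrt{C^{2} + c^{2}} + 90 = 90 + \sqrt{C^{2} + c^{2}}$)
$\frac{1}{J{\left(12 - -78,28 \right)} + 1761} = \frac{1}{\left(90 + \sqrt{\left(12 - -78\right)^{2} + 28^{2}}\right) + 1761} = \frac{1}{\left(90 + \sqrt{\left(12 + 78\right)^{2} + 784}\right) + 1761} = \frac{1}{\left(90 + \sqrt{90^{2} + 784}\right) + 1761} = \frac{1}{\left(90 + \sqrt{8100 + 784}\right) + 1761} = \frac{1}{\left(90 + \sqrt{8884}\right) + 1761} = \frac{1}{\left(90 + 2 \sqrt{2221}\right) + 1761} = \frac{1}{1851 + 2 \sqrt{2221}}$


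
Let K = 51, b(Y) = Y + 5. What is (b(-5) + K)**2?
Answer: 2601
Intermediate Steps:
b(Y) = 5 + Y
(b(-5) + K)**2 = ((5 - 5) + 51)**2 = (0 + 51)**2 = 51**2 = 2601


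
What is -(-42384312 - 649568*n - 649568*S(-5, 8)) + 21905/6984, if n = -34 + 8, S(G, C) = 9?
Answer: 218890147409/6984 ≈ 3.1342e+7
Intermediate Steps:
n = -26
-(-42384312 - 649568*n - 649568*S(-5, 8)) + 21905/6984 = -20299/(1/((9 - 26)*(-32) - 2088)) + 21905/6984 = -20299/(1/(-17*(-32) - 2088)) + 21905*(1/6984) = -20299/(1/(544 - 2088)) + 21905/6984 = -20299/(1/(-1544)) + 21905/6984 = -20299/(-1/1544) + 21905/6984 = -20299*(-1544) + 21905/6984 = 31341656 + 21905/6984 = 218890147409/6984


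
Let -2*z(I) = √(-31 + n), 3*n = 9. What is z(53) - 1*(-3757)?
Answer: 3757 - I*√7 ≈ 3757.0 - 2.6458*I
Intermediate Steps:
n = 3 (n = (⅓)*9 = 3)
z(I) = -I*√7 (z(I) = -√(-31 + 3)/2 = -I*√7)
z(53) - 1*(-3757) = -I*√7 - 1*(-3757) = -I*√7 + 3757 = 3757 - I*√7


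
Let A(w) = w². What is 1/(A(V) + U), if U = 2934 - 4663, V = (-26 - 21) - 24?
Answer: 1/3312 ≈ 0.00030193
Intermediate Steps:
V = -71 (V = -47 - 24 = -71)
U = -1729
1/(A(V) + U) = 1/((-71)² - 1729) = 1/(5041 - 1729) = 1/3312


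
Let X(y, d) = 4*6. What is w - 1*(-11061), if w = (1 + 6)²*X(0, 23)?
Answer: 12237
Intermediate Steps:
X(y, d) = 24
w = 1176 (w = (1 + 6)²*24 = 7²*24 = 49*24 = 1176)
w - 1*(-11061) = 1176 - 1*(-11061) = 1176 + 11061 = 12237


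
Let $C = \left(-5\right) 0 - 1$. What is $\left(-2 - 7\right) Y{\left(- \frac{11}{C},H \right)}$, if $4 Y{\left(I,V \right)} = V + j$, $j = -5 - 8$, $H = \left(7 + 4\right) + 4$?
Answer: $- \frac{9}{2} \approx -4.5$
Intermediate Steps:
$C = -1$ ($C = 0 - 1 = -1$)
$H = 15$ ($H = 11 + 4 = 15$)
$j = -13$ ($j = -5 - 8 = -13$)
$Y{\left(I,V \right)} = - \frac{13}{4} + \frac{V}{4}$ ($Y{\left(I,V \right)} = \frac{V - 13}{4} = \frac{-13 + V}{4} = - \frac{13}{4} + \frac{V}{4}$)
$\left(-2 - 7\right) Y{\left(- \frac{11}{C},H \right)} = \left(-2 - 7\right) \left(- \frac{13}{4} + \frac{1}{4} \cdot 15\right) = - 9 \left(- \frac{13}{4} + \frac{15}{4}\right) = \left(-9\right) \frac{1}{2} = - \frac{9}{2}$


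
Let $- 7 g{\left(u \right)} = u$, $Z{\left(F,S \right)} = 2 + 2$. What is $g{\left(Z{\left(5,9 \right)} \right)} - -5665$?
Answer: $\frac{39651}{7} \approx 5664.4$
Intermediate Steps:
$Z{\left(F,S \right)} = 4$
$g{\left(u \right)} = - \frac{u}{7}$
$g{\left(Z{\left(5,9 \right)} \right)} - -5665 = \left(- \frac{1}{7}\right) 4 - -5665 = - \frac{4}{7} + 5665 = \frac{39651}{7}$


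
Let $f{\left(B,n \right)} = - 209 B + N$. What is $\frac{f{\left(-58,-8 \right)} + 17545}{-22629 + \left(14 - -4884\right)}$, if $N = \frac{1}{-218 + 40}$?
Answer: $- \frac{5280725}{3156118} \approx -1.6732$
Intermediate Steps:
$N = - \frac{1}{178}$ ($N = \frac{1}{-178} = - \frac{1}{178} \approx -0.005618$)
$f{\left(B,n \right)} = - \frac{1}{178} - 209 B$ ($f{\left(B,n \right)} = - 209 B - \frac{1}{178} = - \frac{1}{178} - 209 B$)
$\frac{f{\left(-58,-8 \right)} + 17545}{-22629 + \left(14 - -4884\right)} = \frac{\left(- \frac{1}{178} - -12122\right) + 17545}{-22629 + \left(14 - -4884\right)} = \frac{\left(- \frac{1}{178} + 12122\right) + 17545}{-22629 + \left(14 + 4884\right)} = \frac{\frac{2157715}{178} + 17545}{-22629 + 4898} = \frac{5280725}{178 \left(-17731\right)} = \frac{5280725}{178} \left(- \frac{1}{17731}\right) = - \frac{5280725}{3156118}$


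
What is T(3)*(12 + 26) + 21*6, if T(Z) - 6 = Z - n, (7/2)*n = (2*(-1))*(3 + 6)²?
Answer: 15588/7 ≈ 2226.9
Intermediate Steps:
n = -324/7 (n = 2*((2*(-1))*(3 + 6)²)/7 = 2*(-2*9²)/7 = 2*(-2*81)/7 = (2/7)*(-162) = -324/7 ≈ -46.286)
T(Z) = 366/7 + Z (T(Z) = 6 + (Z - 1*(-324/7)) = 6 + (Z + 324/7) = 6 + (324/7 + Z) = 366/7 + Z)
T(3)*(12 + 26) + 21*6 = (366/7 + 3)*(12 + 26) + 21*6 = (387/7)*38 + 126 = 14706/7 + 126 = 15588/7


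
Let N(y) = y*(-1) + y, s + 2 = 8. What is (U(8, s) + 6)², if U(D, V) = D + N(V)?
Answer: 196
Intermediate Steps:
s = 6 (s = -2 + 8 = 6)
N(y) = 0 (N(y) = -y + y = 0)
U(D, V) = D (U(D, V) = D + 0 = D)
(U(8, s) + 6)² = (8 + 6)² = 14² = 196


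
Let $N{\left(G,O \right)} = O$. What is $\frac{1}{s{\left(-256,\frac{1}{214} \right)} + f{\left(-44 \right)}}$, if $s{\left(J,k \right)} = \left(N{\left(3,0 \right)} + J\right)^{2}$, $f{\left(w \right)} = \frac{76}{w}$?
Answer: $\frac{11}{720877} \approx 1.5259 \cdot 10^{-5}$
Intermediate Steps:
$s{\left(J,k \right)} = J^{2}$ ($s{\left(J,k \right)} = \left(0 + J\right)^{2} = J^{2}$)
$\frac{1}{s{\left(-256,\frac{1}{214} \right)} + f{\left(-44 \right)}} = \frac{1}{\left(-256\right)^{2} + \frac{76}{-44}} = \frac{1}{65536 + 76 \left(- \frac{1}{44}\right)} = \frac{1}{65536 - \frac{19}{11}} = \frac{1}{\frac{720877}{11}} = \frac{11}{720877}$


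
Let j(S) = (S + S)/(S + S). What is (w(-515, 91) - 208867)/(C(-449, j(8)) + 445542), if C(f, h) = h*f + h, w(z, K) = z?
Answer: -104691/222547 ≈ -0.47042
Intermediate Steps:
j(S) = 1 (j(S) = (2*S)/((2*S)) = (2*S)*(1/(2*S)) = 1)
C(f, h) = h + f*h (C(f, h) = f*h + h = h + f*h)
(w(-515, 91) - 208867)/(C(-449, j(8)) + 445542) = (-515 - 208867)/(1*(1 - 449) + 445542) = -209382/(1*(-448) + 445542) = -209382/(-448 + 445542) = -209382/445094 = -209382*1/445094 = -104691/222547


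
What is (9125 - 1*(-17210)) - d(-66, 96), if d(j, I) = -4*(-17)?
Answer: 26267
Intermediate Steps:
d(j, I) = 68
(9125 - 1*(-17210)) - d(-66, 96) = (9125 - 1*(-17210)) - 1*68 = (9125 + 17210) - 68 = 26335 - 68 = 26267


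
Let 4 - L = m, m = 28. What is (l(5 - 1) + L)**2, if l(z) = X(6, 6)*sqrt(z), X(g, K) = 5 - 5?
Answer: 576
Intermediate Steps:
X(g, K) = 0
L = -24 (L = 4 - 1*28 = 4 - 28 = -24)
l(z) = 0 (l(z) = 0*sqrt(z) = 0)
(l(5 - 1) + L)**2 = (0 - 24)**2 = (-24)**2 = 576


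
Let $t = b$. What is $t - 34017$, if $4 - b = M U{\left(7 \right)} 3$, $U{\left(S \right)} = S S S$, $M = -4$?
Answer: $-29897$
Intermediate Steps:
$U{\left(S \right)} = S^{3}$ ($U{\left(S \right)} = S^{2} S = S^{3}$)
$b = 4120$ ($b = 4 - - 4 \cdot 7^{3} \cdot 3 = 4 - - 4 \cdot 343 \cdot 3 = 4 - \left(-4\right) 1029 = 4 - -4116 = 4 + 4116 = 4120$)
$t = 4120$
$t - 34017 = 4120 - 34017 = -29897$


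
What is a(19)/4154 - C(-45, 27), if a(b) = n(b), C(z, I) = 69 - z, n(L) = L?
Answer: -473537/4154 ≈ -114.00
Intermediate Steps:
a(b) = b
a(19)/4154 - C(-45, 27) = 19/4154 - (69 - 1*(-45)) = 19*(1/4154) - (69 + 45) = 19/4154 - 1*114 = 19/4154 - 114 = -473537/4154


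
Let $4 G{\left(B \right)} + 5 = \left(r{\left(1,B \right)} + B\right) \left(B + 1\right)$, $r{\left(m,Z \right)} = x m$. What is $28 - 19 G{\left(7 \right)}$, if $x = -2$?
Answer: $- \frac{553}{4} \approx -138.25$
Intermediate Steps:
$r{\left(m,Z \right)} = - 2 m$
$G{\left(B \right)} = - \frac{5}{4} + \frac{\left(1 + B\right) \left(-2 + B\right)}{4}$ ($G{\left(B \right)} = - \frac{5}{4} + \frac{\left(\left(-2\right) 1 + B\right) \left(B + 1\right)}{4} = - \frac{5}{4} + \frac{\left(-2 + B\right) \left(1 + B\right)}{4} = - \frac{5}{4} + \frac{\left(1 + B\right) \left(-2 + B\right)}{4}$)
$28 - 19 G{\left(7 \right)} = 28 - 19 \left(- \frac{7}{4} - \frac{7}{4} + \frac{7^{2}}{4}\right) = 28 - 19 \left(- \frac{7}{4} - \frac{7}{4} + \frac{1}{4} \cdot 49\right) = 28 - 19 \left(- \frac{7}{4} - \frac{7}{4} + \frac{49}{4}\right) = 28 - \frac{665}{4} = - \frac{553}{4}$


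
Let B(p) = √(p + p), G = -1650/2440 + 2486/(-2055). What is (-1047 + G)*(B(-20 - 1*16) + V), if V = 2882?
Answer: -757868586959/250710 - 525932399*I*√2/83570 ≈ -3.0229e+6 - 8900.1*I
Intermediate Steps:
G = -945659/501420 (G = -1650*1/2440 + 2486*(-1/2055) = -165/244 - 2486/2055 = -945659/501420 ≈ -1.8860)
B(p) = √2*√p (B(p) = √(2*p) = √2*√p)
(-1047 + G)*(B(-20 - 1*16) + V) = (-1047 - 945659/501420)*(√2*√(-20 - 1*16) + 2882) = -525932399*(√2*√(-20 - 16) + 2882)/501420 = -525932399*(√2*√(-36) + 2882)/501420 = -525932399*(√2*(6*I) + 2882)/501420 = -525932399*(6*I*√2 + 2882)/501420 = -525932399*(2882 + 6*I*√2)/501420 = -757868586959/250710 - 525932399*I*√2/83570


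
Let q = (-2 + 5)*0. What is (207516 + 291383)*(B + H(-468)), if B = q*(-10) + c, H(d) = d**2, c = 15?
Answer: 109278338061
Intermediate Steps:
q = 0 (q = 3*0 = 0)
B = 15 (B = 0*(-10) + 15 = 0 + 15 = 15)
(207516 + 291383)*(B + H(-468)) = (207516 + 291383)*(15 + (-468)**2) = 498899*(15 + 219024) = 498899*219039 = 109278338061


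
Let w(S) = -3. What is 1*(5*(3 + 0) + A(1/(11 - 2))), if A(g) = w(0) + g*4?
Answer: 112/9 ≈ 12.444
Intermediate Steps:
A(g) = -3 + 4*g (A(g) = -3 + g*4 = -3 + 4*g)
1*(5*(3 + 0) + A(1/(11 - 2))) = 1*(5*(3 + 0) + (-3 + 4/(11 - 2))) = 1*(5*3 + (-3 + 4/9)) = 1*(15 + (-3 + 4*(⅑))) = 1*(15 + (-3 + 4/9)) = 1*(15 - 23/9) = 1*(112/9) = 112/9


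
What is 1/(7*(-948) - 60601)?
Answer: -1/67237 ≈ -1.4873e-5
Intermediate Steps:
1/(7*(-948) - 60601) = 1/(-6636 - 60601) = 1/(-67237) = -1/67237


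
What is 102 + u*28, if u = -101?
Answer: -2726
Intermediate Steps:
102 + u*28 = 102 - 101*28 = 102 - 2828 = -2726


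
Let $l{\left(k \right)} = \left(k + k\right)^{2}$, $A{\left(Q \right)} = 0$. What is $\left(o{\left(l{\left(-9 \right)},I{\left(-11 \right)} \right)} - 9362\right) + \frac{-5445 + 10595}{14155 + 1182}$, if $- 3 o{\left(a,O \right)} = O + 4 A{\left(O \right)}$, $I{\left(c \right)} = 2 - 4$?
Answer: $- \frac{430708858}{46011} \approx -9361.0$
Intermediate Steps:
$I{\left(c \right)} = -2$
$l{\left(k \right)} = 4 k^{2}$ ($l{\left(k \right)} = \left(2 k\right)^{2} = 4 k^{2}$)
$o{\left(a,O \right)} = - \frac{O}{3}$ ($o{\left(a,O \right)} = - \frac{O + 4 \cdot 0}{3} = - \frac{O + 0}{3} = - \frac{O}{3}$)
$\left(o{\left(l{\left(-9 \right)},I{\left(-11 \right)} \right)} - 9362\right) + \frac{-5445 + 10595}{14155 + 1182} = \left(\left(- \frac{1}{3}\right) \left(-2\right) - 9362\right) + \frac{-5445 + 10595}{14155 + 1182} = \left(\frac{2}{3} - 9362\right) + \frac{5150}{15337} = - \frac{28084}{3} + 5150 \cdot \frac{1}{15337} = - \frac{28084}{3} + \frac{5150}{15337} = - \frac{430708858}{46011}$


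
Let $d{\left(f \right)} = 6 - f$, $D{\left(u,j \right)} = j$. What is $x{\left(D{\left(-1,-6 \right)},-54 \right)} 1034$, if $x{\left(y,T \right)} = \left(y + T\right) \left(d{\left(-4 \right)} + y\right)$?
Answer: $-248160$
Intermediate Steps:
$x{\left(y,T \right)} = \left(10 + y\right) \left(T + y\right)$ ($x{\left(y,T \right)} = \left(y + T\right) \left(\left(6 - -4\right) + y\right) = \left(T + y\right) \left(\left(6 + 4\right) + y\right) = \left(T + y\right) \left(10 + y\right) = \left(10 + y\right) \left(T + y\right)$)
$x{\left(D{\left(-1,-6 \right)},-54 \right)} 1034 = \left(\left(-6\right)^{2} + 10 \left(-54\right) + 10 \left(-6\right) - -324\right) 1034 = \left(36 - 540 - 60 + 324\right) 1034 = \left(-240\right) 1034 = -248160$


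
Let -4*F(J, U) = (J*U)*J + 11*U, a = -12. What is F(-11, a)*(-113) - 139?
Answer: -44887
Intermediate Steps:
F(J, U) = -11*U/4 - U*J**2/4 (F(J, U) = -((J*U)*J + 11*U)/4 = -(U*J**2 + 11*U)/4 = -(11*U + U*J**2)/4 = -11*U/4 - U*J**2/4)
F(-11, a)*(-113) - 139 = -1/4*(-12)*(11 + (-11)**2)*(-113) - 139 = -1/4*(-12)*(11 + 121)*(-113) - 139 = -1/4*(-12)*132*(-113) - 139 = 396*(-113) - 139 = -44748 - 139 = -44887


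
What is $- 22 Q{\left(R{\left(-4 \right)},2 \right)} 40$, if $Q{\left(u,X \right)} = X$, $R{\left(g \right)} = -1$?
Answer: $-1760$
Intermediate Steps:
$- 22 Q{\left(R{\left(-4 \right)},2 \right)} 40 = \left(-22\right) 2 \cdot 40 = \left(-44\right) 40 = -1760$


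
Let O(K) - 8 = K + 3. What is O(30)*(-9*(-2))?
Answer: 738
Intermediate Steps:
O(K) = 11 + K (O(K) = 8 + (K + 3) = 8 + (3 + K) = 11 + K)
O(30)*(-9*(-2)) = (11 + 30)*(-9*(-2)) = 41*18 = 738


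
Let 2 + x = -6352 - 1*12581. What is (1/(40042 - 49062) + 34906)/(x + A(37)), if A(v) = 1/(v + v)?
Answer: -11649528403/6319362390 ≈ -1.8435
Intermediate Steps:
A(v) = 1/(2*v)
x = -18935 (x = -2 + (-6352 - 1*12581) = -2 + (-6352 - 12581) = -2 - 18933 = -18935)
(1/(40042 - 49062) + 34906)/(x + A(37)) = (1/(40042 - 49062) + 34906)/(-18935 + (½)/37) = (1/(-9020) + 34906)/(-18935 + (½)*(1/37)) = (-1/9020 + 34906)/(-18935 + 1/74) = 314852119/(9020*(-1401189/74)) = (314852119/9020)*(-74/1401189) = -11649528403/6319362390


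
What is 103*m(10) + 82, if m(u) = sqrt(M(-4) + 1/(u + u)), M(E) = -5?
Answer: 82 + 309*I*sqrt(55)/10 ≈ 82.0 + 229.16*I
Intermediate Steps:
m(u) = sqrt(-5 + 1/(2*u)) (m(u) = sqrt(-5 + 1/(u + u)) = sqrt(-5 + 1/(2*u)))
103*m(10) + 82 = 103*(sqrt(-20 + 2/10)/2) + 82 = 103*(sqrt(-20 + 2*(1/10))/2) + 82 = 103*(sqrt(-20 + 1/5)/2) + 82 = 103*(sqrt(-99/5)/2) + 82 = 103*((3*I*sqrt(55)/5)/2) + 82 = 103*(3*I*sqrt(55)/10) + 82 = 309*I*sqrt(55)/10 + 82 = 82 + 309*I*sqrt(55)/10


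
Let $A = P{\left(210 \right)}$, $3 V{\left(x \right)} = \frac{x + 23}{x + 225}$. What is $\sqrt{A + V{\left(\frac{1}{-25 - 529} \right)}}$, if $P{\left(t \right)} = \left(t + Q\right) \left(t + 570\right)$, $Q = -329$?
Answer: $\frac{i \sqrt{1442178451132517}}{124649} \approx 304.66 i$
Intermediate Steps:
$V{\left(x \right)} = \frac{23 + x}{3 \left(225 + x\right)}$ ($V{\left(x \right)} = \frac{\left(x + 23\right) \frac{1}{x + 225}}{3} = \frac{\left(23 + x\right) \frac{1}{225 + x}}{3} = \frac{\frac{1}{225 + x} \left(23 + x\right)}{3} = \frac{23 + x}{3 \left(225 + x\right)}$)
$P{\left(t \right)} = \left(-329 + t\right) \left(570 + t\right)$ ($P{\left(t \right)} = \left(t - 329\right) \left(t + 570\right) = \left(-329 + t\right) \left(570 + t\right)$)
$A = -92820$ ($A = -187530 + 210^{2} + 241 \cdot 210 = -187530 + 44100 + 50610 = -92820$)
$\sqrt{A + V{\left(\frac{1}{-25 - 529} \right)}} = \sqrt{-92820 + \frac{23 + \frac{1}{-25 - 529}}{3 \left(225 + \frac{1}{-25 - 529}\right)}} = \sqrt{-92820 + \frac{23 + \frac{1}{-554}}{3 \left(225 + \frac{1}{-554}\right)}} = \sqrt{-92820 + \frac{23 - \frac{1}{554}}{3 \left(225 - \frac{1}{554}\right)}} = \sqrt{-92820 + \frac{1}{3} \frac{1}{\frac{124649}{554}} \cdot \frac{12741}{554}} = \sqrt{-92820 + \frac{1}{3} \cdot \frac{554}{124649} \cdot \frac{12741}{554}} = \sqrt{-92820 + \frac{4247}{124649}} = \sqrt{- \frac{11569915933}{124649}} = \frac{i \sqrt{1442178451132517}}{124649}$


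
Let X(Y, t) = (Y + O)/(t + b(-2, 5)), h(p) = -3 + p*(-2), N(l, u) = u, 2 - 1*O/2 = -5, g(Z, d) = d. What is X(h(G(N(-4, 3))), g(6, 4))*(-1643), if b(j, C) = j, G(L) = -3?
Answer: -27931/2 ≈ -13966.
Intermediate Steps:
O = 14 (O = 4 - 2*(-5) = 4 + 10 = 14)
h(p) = -3 - 2*p
X(Y, t) = (14 + Y)/(-2 + t) (X(Y, t) = (Y + 14)/(t - 2) = (14 + Y)/(-2 + t))
X(h(G(N(-4, 3))), g(6, 4))*(-1643) = ((14 + (-3 - 2*(-3)))/(-2 + 4))*(-1643) = ((14 + (-3 + 6))/2)*(-1643) = ((14 + 3)/2)*(-1643) = ((½)*17)*(-1643) = (17/2)*(-1643) = -27931/2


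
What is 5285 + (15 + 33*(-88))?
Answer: 2396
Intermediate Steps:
5285 + (15 + 33*(-88)) = 5285 + (15 - 2904) = 5285 - 2889 = 2396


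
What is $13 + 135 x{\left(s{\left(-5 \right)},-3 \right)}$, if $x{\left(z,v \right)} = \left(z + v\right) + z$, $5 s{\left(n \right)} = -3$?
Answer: $-554$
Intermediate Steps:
$s{\left(n \right)} = - \frac{3}{5}$ ($s{\left(n \right)} = \frac{1}{5} \left(-3\right) = - \frac{3}{5}$)
$x{\left(z,v \right)} = v + 2 z$ ($x{\left(z,v \right)} = \left(v + z\right) + z = v + 2 z$)
$13 + 135 x{\left(s{\left(-5 \right)},-3 \right)} = 13 + 135 \left(-3 + 2 \left(- \frac{3}{5}\right)\right) = 13 + 135 \left(-3 - \frac{6}{5}\right) = 13 + 135 \left(- \frac{21}{5}\right) = 13 - 567 = -554$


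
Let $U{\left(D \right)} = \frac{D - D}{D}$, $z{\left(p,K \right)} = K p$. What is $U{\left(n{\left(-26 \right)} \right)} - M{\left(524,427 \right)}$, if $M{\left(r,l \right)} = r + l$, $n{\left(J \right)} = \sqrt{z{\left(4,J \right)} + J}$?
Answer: $-951$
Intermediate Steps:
$n{\left(J \right)} = \sqrt{5} \sqrt{J}$ ($n{\left(J \right)} = \sqrt{J 4 + J} = \sqrt{4 J + J} = \sqrt{5 J} = \sqrt{5} \sqrt{J}$)
$U{\left(D \right)} = 0$ ($U{\left(D \right)} = \frac{0}{D} = 0$)
$M{\left(r,l \right)} = l + r$
$U{\left(n{\left(-26 \right)} \right)} - M{\left(524,427 \right)} = 0 - \left(427 + 524\right) = 0 - 951 = -951$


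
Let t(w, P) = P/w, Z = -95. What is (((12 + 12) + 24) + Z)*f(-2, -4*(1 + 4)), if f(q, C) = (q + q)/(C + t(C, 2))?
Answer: -1880/201 ≈ -9.3532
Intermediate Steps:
f(q, C) = 2*q/(C + 2/C) (f(q, C) = (q + q)/(C + 2/C) = (2*q)/(C + 2/C) = 2*q/(C + 2/C))
(((12 + 12) + 24) + Z)*f(-2, -4*(1 + 4)) = (((12 + 12) + 24) - 95)*(2*(-4*(1 + 4))*(-2)/(2 + (-4*(1 + 4))²)) = ((24 + 24) - 95)*(2*(-4*5)*(-2)/(2 + (-4*5)²)) = (48 - 95)*(2*(-20)*(-2)/(2 + (-20)²)) = -94*(-20)*(-2)/(2 + 400) = -94*(-20)*(-2)/402 = -47*40/201 = -1880/201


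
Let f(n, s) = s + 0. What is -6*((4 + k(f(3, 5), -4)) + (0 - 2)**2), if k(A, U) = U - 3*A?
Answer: 66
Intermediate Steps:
f(n, s) = s
-6*((4 + k(f(3, 5), -4)) + (0 - 2)**2) = -6*((4 + (-4 - 3*5)) + (0 - 2)**2) = -6*((4 + (-4 - 15)) + (-2)**2) = -6*((4 - 19) + 4) = -6*(-15 + 4) = -6*(-11) = 66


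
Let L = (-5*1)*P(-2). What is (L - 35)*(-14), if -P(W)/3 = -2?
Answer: 910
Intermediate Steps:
P(W) = 6 (P(W) = -3*(-2) = 6)
L = -30 (L = -5*1*6 = -5*6 = -30)
(L - 35)*(-14) = (-30 - 35)*(-14) = -65*(-14) = 910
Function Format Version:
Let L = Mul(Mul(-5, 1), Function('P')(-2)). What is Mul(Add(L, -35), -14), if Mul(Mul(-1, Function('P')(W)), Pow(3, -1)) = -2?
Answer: 910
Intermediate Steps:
Function('P')(W) = 6 (Function('P')(W) = Mul(-3, -2) = 6)
L = -30 (L = Mul(Mul(-5, 1), 6) = Mul(-5, 6) = -30)
Mul(Add(L, -35), -14) = Mul(Add(-30, -35), -14) = Mul(-65, -14) = 910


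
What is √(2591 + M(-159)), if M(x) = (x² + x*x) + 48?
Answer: √53201 ≈ 230.65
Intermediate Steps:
M(x) = 48 + 2*x² (M(x) = (x² + x²) + 48 = 2*x² + 48 = 48 + 2*x²)
√(2591 + M(-159)) = √(2591 + (48 + 2*(-159)²)) = √(2591 + (48 + 2*25281)) = √(2591 + (48 + 50562)) = √(2591 + 50610) = √53201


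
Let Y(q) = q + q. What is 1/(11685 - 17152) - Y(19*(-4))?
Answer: 830983/5467 ≈ 152.00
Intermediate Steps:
Y(q) = 2*q
1/(11685 - 17152) - Y(19*(-4)) = 1/(11685 - 17152) - 2*19*(-4) = 1/(-5467) - 2*(-76) = -1/5467 - 1*(-152) = -1/5467 + 152 = 830983/5467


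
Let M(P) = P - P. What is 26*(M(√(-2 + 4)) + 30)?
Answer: 780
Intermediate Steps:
M(P) = 0
26*(M(√(-2 + 4)) + 30) = 26*(0 + 30) = 26*30 = 780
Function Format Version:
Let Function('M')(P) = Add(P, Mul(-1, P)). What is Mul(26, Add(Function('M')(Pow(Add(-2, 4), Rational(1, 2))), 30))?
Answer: 780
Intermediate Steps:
Function('M')(P) = 0
Mul(26, Add(Function('M')(Pow(Add(-2, 4), Rational(1, 2))), 30)) = Mul(26, Add(0, 30)) = Mul(26, 30) = 780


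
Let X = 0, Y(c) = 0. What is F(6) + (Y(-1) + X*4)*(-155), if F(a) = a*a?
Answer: 36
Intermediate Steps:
F(a) = a²
F(6) + (Y(-1) + X*4)*(-155) = 6² + (0 + 0*4)*(-155) = 36 + (0 + 0)*(-155) = 36 + 0*(-155) = 36 + 0 = 36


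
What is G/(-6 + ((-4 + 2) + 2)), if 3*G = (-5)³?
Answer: 125/18 ≈ 6.9444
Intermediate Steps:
G = -125/3 (G = (⅓)*(-5)³ = (⅓)*(-125) = -125/3 ≈ -41.667)
G/(-6 + ((-4 + 2) + 2)) = -125/(3*(-6 + ((-4 + 2) + 2))) = -125/(3*(-6 + (-2 + 2))) = -125/(3*(-6 + 0)) = -125/3/(-6) = -125/3*(-⅙) = 125/18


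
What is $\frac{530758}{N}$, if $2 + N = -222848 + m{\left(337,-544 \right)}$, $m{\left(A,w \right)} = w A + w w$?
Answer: $- \frac{265379}{55121} \approx -4.8145$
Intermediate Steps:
$m{\left(A,w \right)} = w^{2} + A w$ ($m{\left(A,w \right)} = A w + w^{2} = w^{2} + A w$)
$N = -110242$ ($N = -2 - \left(222848 + 544 \left(337 - 544\right)\right) = -2 - 110240 = -110242$)
$\frac{530758}{N} = \frac{530758}{-110242} = 530758 \left(- \frac{1}{110242}\right) = - \frac{265379}{55121}$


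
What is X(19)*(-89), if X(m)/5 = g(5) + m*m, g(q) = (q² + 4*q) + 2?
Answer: -181560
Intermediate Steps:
g(q) = 2 + q² + 4*q
X(m) = 235 + 5*m² (X(m) = 5*((2 + 5² + 4*5) + m*m) = 5*((2 + 25 + 20) + m²) = 5*(47 + m²) = 235 + 5*m²)
X(19)*(-89) = (235 + 5*19²)*(-89) = (235 + 5*361)*(-89) = (235 + 1805)*(-89) = 2040*(-89) = -181560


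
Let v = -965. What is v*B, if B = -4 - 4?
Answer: 7720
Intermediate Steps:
B = -8
v*B = -965*(-8) = 7720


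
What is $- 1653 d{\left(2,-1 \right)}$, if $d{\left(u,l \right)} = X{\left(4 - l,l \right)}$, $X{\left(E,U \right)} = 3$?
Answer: $-4959$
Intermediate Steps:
$d{\left(u,l \right)} = 3$
$- 1653 d{\left(2,-1 \right)} = \left(-1653\right) 3 = -4959$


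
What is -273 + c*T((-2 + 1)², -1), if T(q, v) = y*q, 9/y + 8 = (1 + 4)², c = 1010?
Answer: 4449/17 ≈ 261.71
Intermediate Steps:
y = 9/17 (y = 9/(-8 + (1 + 4)²) = 9/(-8 + 5²) = 9/(-8 + 25) = 9/17 ≈ 0.52941)
T(q, v) = 9*q/17
-273 + c*T((-2 + 1)², -1) = -273 + 1010*(9*(-2 + 1)²/17) = -273 + 1010*((9/17)*(-1)²) = -273 + 1010*((9/17)*1) = -273 + 1010*(9/17) = -273 + 9090/17 = 4449/17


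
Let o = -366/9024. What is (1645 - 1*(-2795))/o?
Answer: -6677760/61 ≈ -1.0947e+5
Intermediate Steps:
o = -61/1504 (o = -366*1/9024 = -61/1504 ≈ -0.040559)
(1645 - 1*(-2795))/o = (1645 - 1*(-2795))/(-61/1504) = (1645 + 2795)*(-1504/61) = 4440*(-1504/61) = -6677760/61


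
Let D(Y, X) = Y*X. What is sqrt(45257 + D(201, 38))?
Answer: sqrt(52895) ≈ 229.99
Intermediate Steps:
D(Y, X) = X*Y
sqrt(45257 + D(201, 38)) = sqrt(45257 + 38*201) = sqrt(45257 + 7638) = sqrt(52895)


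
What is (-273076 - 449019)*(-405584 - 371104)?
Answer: 560842521360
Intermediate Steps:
(-273076 - 449019)*(-405584 - 371104) = -722095*(-776688) = 560842521360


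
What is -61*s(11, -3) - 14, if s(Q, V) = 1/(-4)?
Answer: 5/4 ≈ 1.2500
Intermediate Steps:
s(Q, V) = -¼
-61*s(11, -3) - 14 = -61*(-¼) - 14 = 61/4 - 14 = 5/4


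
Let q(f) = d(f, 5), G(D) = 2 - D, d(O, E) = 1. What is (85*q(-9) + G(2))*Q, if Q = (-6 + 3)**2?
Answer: 765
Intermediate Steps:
q(f) = 1
Q = 9 (Q = (-3)**2 = 9)
(85*q(-9) + G(2))*Q = (85*1 + (2 - 1*2))*9 = (85 + (2 - 2))*9 = (85 + 0)*9 = 85*9 = 765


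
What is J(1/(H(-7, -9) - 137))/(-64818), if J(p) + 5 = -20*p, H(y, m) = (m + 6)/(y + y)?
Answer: 143/1909638 ≈ 7.4883e-5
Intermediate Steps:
H(y, m) = (6 + m)/(2*y) (H(y, m) = (6 + m)/((2*y)) = (6 + m)*(1/(2*y)) = (6 + m)/(2*y))
J(p) = -5 - 20*p
J(1/(H(-7, -9) - 137))/(-64818) = (-5 - 20/((1/2)*(6 - 9)/(-7) - 137))/(-64818) = (-5 - 20/((1/2)*(-1/7)*(-3) - 137))*(-1/64818) = (-5 - 20/(3/14 - 137))*(-1/64818) = (-5 - 20/(-1915/14))*(-1/64818) = (-5 - 20*(-14/1915))*(-1/64818) = (-5 + 56/383)*(-1/64818) = -1859/383*(-1/64818) = 143/1909638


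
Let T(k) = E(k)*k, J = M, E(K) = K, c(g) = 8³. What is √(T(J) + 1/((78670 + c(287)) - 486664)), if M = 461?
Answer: 3*√3920813632403258/407482 ≈ 461.00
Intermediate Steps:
c(g) = 512
J = 461
T(k) = k² (T(k) = k*k = k²)
√(T(J) + 1/((78670 + c(287)) - 486664)) = √(461² + 1/((78670 + 512) - 486664)) = √(212521 + 1/(79182 - 486664)) = √(212521 + 1/(-407482)) = √(212521 - 1/407482) = √(86598482121/407482) = 3*√3920813632403258/407482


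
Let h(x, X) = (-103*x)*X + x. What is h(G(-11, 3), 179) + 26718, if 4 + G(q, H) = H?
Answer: 45154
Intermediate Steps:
G(q, H) = -4 + H
h(x, X) = x - 103*X*x (h(x, X) = -103*X*x + x = x - 103*X*x)
h(G(-11, 3), 179) + 26718 = (-4 + 3)*(1 - 103*179) + 26718 = -(1 - 18437) + 26718 = -1*(-18436) + 26718 = 18436 + 26718 = 45154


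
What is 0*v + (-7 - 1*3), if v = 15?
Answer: -10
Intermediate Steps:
0*v + (-7 - 1*3) = 0*15 + (-7 - 1*3) = 0 + (-7 - 3) = 0 - 10 = -10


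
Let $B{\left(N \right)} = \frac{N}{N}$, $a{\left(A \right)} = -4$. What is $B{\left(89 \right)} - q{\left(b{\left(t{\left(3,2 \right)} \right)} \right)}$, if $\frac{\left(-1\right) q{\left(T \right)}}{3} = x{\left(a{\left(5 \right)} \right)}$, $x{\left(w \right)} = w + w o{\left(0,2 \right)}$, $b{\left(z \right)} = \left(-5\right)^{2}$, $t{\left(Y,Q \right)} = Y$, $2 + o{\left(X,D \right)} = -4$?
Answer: $61$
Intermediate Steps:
$o{\left(X,D \right)} = -6$ ($o{\left(X,D \right)} = -2 - 4 = -6$)
$B{\left(N \right)} = 1$
$b{\left(z \right)} = 25$
$x{\left(w \right)} = - 5 w$ ($x{\left(w \right)} = w + w \left(-6\right) = w - 6 w = - 5 w$)
$q{\left(T \right)} = -60$ ($q{\left(T \right)} = - 3 \left(\left(-5\right) \left(-4\right)\right) = \left(-3\right) 20 = -60$)
$B{\left(89 \right)} - q{\left(b{\left(t{\left(3,2 \right)} \right)} \right)} = 1 - -60 = 1 + 60 = 61$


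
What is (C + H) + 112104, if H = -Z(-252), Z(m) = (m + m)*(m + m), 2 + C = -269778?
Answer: -411692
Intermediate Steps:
C = -269780 (C = -2 - 269778 = -269780)
Z(m) = 4*m² (Z(m) = (2*m)*(2*m) = 4*m²)
H = -254016 (H = -4*(-252)² = -4*63504 = -1*254016 = -254016)
(C + H) + 112104 = (-269780 - 254016) + 112104 = -523796 + 112104 = -411692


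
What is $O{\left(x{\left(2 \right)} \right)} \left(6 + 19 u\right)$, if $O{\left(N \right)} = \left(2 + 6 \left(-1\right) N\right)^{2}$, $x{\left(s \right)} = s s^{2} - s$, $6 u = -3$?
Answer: $-4046$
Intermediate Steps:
$u = - \frac{1}{2}$ ($u = \frac{1}{6} \left(-3\right) = - \frac{1}{2} \approx -0.5$)
$x{\left(s \right)} = s^{3} - s$
$O{\left(N \right)} = \left(2 - 6 N\right)^{2}$
$O{\left(x{\left(2 \right)} \right)} \left(6 + 19 u\right) = 4 \left(-1 + 3 \left(2^{3} - 2\right)\right)^{2} \left(6 + 19 \left(- \frac{1}{2}\right)\right) = 4 \left(-1 + 3 \left(8 - 2\right)\right)^{2} \left(6 - \frac{19}{2}\right) = 4 \left(-1 + 3 \cdot 6\right)^{2} \left(- \frac{7}{2}\right) = 4 \left(-1 + 18\right)^{2} \left(- \frac{7}{2}\right) = 4 \cdot 17^{2} \left(- \frac{7}{2}\right) = 4 \cdot 289 \left(- \frac{7}{2}\right) = 1156 \left(- \frac{7}{2}\right) = -4046$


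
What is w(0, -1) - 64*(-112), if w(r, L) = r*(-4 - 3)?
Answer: 7168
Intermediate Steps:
w(r, L) = -7*r (w(r, L) = r*(-7) = -7*r)
w(0, -1) - 64*(-112) = -7*0 - 64*(-112) = 0 + 7168 = 7168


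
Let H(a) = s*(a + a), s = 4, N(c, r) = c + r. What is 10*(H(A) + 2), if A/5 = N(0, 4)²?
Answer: 6420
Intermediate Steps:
A = 80 (A = 5*(0 + 4)² = 5*4² = 5*16 = 80)
H(a) = 8*a (H(a) = 4*(a + a) = 4*(2*a) = 8*a)
10*(H(A) + 2) = 10*(8*80 + 2) = 10*(640 + 2) = 10*642 = 6420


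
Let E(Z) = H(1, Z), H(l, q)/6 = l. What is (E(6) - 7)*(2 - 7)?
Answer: 5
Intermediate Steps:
H(l, q) = 6*l
E(Z) = 6 (E(Z) = 6*1 = 6)
(E(6) - 7)*(2 - 7) = (6 - 7)*(2 - 7) = -1*(-5) = 5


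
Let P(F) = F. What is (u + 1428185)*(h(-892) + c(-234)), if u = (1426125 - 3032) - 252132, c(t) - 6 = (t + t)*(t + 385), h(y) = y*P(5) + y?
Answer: -197571484044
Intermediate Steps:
h(y) = 6*y (h(y) = y*5 + y = 5*y + y = 6*y)
c(t) = 6 + 2*t*(385 + t) (c(t) = 6 + (t + t)*(t + 385) = 6 + (2*t)*(385 + t) = 6 + 2*t*(385 + t))
u = 1170961 (u = 1423093 - 252132 = 1170961)
(u + 1428185)*(h(-892) + c(-234)) = (1170961 + 1428185)*(6*(-892) + (6 + 2*(-234)² + 770*(-234))) = 2599146*(-5352 + (6 + 2*54756 - 180180)) = 2599146*(-5352 + (6 + 109512 - 180180)) = 2599146*(-5352 - 70662) = 2599146*(-76014) = -197571484044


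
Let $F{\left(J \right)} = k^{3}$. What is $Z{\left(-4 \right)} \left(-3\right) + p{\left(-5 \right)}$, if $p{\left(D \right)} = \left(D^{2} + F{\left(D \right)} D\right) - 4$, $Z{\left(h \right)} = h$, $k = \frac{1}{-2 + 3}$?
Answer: $28$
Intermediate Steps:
$k = 1$ ($k = 1^{-1} = 1$)
$F{\left(J \right)} = 1$ ($F{\left(J \right)} = 1^{3} = 1$)
$p{\left(D \right)} = -4 + D + D^{2}$ ($p{\left(D \right)} = \left(D^{2} + 1 D\right) - 4 = \left(D^{2} + D\right) - 4 = \left(D + D^{2}\right) - 4 = -4 + D + D^{2}$)
$Z{\left(-4 \right)} \left(-3\right) + p{\left(-5 \right)} = \left(-4\right) \left(-3\right) - \left(9 - 25\right) = 12 - -16 = 12 + 16 = 28$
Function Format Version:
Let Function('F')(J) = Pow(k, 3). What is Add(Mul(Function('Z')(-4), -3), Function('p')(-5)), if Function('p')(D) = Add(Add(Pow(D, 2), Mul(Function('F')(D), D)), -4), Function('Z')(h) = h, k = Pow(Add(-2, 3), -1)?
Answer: 28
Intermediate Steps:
k = 1 (k = Pow(1, -1) = 1)
Function('F')(J) = 1 (Function('F')(J) = Pow(1, 3) = 1)
Function('p')(D) = Add(-4, D, Pow(D, 2)) (Function('p')(D) = Add(Add(Pow(D, 2), Mul(1, D)), -4) = Add(Add(Pow(D, 2), D), -4) = Add(Add(D, Pow(D, 2)), -4) = Add(-4, D, Pow(D, 2)))
Add(Mul(Function('Z')(-4), -3), Function('p')(-5)) = Add(Mul(-4, -3), Add(-4, -5, Pow(-5, 2))) = Add(12, Add(-4, -5, 25)) = Add(12, 16) = 28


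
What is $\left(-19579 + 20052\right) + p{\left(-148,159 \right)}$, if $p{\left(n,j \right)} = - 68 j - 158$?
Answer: $-10497$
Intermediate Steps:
$p{\left(n,j \right)} = -158 - 68 j$
$\left(-19579 + 20052\right) + p{\left(-148,159 \right)} = \left(-19579 + 20052\right) - 10970 = 473 - 10970 = -10497$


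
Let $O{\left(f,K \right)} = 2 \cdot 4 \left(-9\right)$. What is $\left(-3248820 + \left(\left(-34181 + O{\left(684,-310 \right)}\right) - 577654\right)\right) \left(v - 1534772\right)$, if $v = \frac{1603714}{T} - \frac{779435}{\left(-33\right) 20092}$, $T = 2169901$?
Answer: $\frac{2841634344627708552238277}{479574159812} \approx 5.9253 \cdot 10^{12}$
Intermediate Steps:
$O{\left(f,K \right)} = -72$ ($O{\left(f,K \right)} = 8 \left(-9\right) = -72$)
$v = \frac{2754616901639}{1438722479436}$ ($v = \frac{1603714}{2169901} - \frac{779435}{\left(-33\right) 20092} = 1603714 \cdot \frac{1}{2169901} - \frac{779435}{-663036} = \frac{1603714}{2169901} - - \frac{779435}{663036} = \frac{1603714}{2169901} + \frac{779435}{663036} = \frac{2754616901639}{1438722479436} \approx 1.9146$)
$\left(-3248820 + \left(\left(-34181 + O{\left(684,-310 \right)}\right) - 577654\right)\right) \left(v - 1534772\right) = \left(-3248820 - 611907\right) \left(\frac{2754616901639}{1438722479436} - 1534772\right) = \left(-3248820 - 611907\right) \left(- \frac{2208108222592046953}{1438722479436}\right) = \left(-3860727\right) \left(- \frac{2208108222592046953}{1438722479436}\right) = \frac{2841634344627708552238277}{479574159812}$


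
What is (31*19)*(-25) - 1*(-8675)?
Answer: -6050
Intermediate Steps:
(31*19)*(-25) - 1*(-8675) = 589*(-25) + 8675 = -14725 + 8675 = -6050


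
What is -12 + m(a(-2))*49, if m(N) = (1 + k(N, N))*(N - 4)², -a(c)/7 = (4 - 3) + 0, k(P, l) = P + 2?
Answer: -23728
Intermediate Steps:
k(P, l) = 2 + P
a(c) = -7 (a(c) = -7*((4 - 3) + 0) = -7*(1 + 0) = -7*1 = -7)
m(N) = (-4 + N)²*(3 + N) (m(N) = (1 + (2 + N))*(N - 4)² = (3 + N)*(-4 + N)² = (-4 + N)²*(3 + N))
-12 + m(a(-2))*49 = -12 + ((-4 - 7)²*(3 - 7))*49 = -12 + ((-11)²*(-4))*49 = -12 + (121*(-4))*49 = -12 - 484*49 = -12 - 23716 = -23728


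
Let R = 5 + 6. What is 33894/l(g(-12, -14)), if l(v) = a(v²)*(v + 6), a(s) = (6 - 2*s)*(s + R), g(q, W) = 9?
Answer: -1883/11960 ≈ -0.15744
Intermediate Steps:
R = 11
a(s) = (6 - 2*s)*(11 + s) (a(s) = (6 - 2*s)*(s + 11) = (6 - 2*s)*(11 + s))
l(v) = (6 + v)*(66 - 16*v² - 2*v⁴) (l(v) = (66 - 16*v² - 2*v⁴)*(v + 6) = (66 - 16*v² - 2*v⁴)*(6 + v) = (6 + v)*(66 - 16*v² - 2*v⁴))
33894/l(g(-12, -14)) = 33894/((-2*(6 + 9)*(-33 + 9⁴ + 8*9²))) = 33894/((-2*15*(-33 + 6561 + 8*81))) = 33894/((-2*15*(-33 + 6561 + 648))) = 33894/((-2*15*7176)) = 33894/(-215280) = 33894*(-1/215280) = -1883/11960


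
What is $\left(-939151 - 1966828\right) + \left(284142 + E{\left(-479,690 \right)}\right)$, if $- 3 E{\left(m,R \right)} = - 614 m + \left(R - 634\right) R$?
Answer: $- \frac{8198257}{3} \approx -2.7328 \cdot 10^{6}$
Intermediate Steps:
$E{\left(m,R \right)} = \frac{614 m}{3} - \frac{R \left(-634 + R\right)}{3}$ ($E{\left(m,R \right)} = - \frac{- 614 m + \left(R - 634\right) R}{3} = - \frac{- 614 m + \left(-634 + R\right) R}{3} = - \frac{- 614 m + R \left(-634 + R\right)}{3} = \frac{614 m}{3} - \frac{R \left(-634 + R\right)}{3}$)
$\left(-939151 - 1966828\right) + \left(284142 + E{\left(-479,690 \right)}\right) = \left(-939151 - 1966828\right) + \left(284142 + \left(- \frac{690^{2}}{3} + \frac{614}{3} \left(-479\right) + \frac{634}{3} \cdot 690\right)\right) = -2905979 + \left(284142 - \frac{332746}{3}\right) = -2905979 + \frac{519680}{3} = - \frac{8198257}{3}$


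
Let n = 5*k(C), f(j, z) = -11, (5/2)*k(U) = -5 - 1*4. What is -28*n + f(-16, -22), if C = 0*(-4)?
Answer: 493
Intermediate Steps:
C = 0
k(U) = -18/5 (k(U) = 2*(-5 - 1*4)/5 = 2*(-5 - 4)/5 = (2/5)*(-9) = -18/5)
n = -18 (n = 5*(-18/5) = -18)
-28*n + f(-16, -22) = -28*(-18) - 11 = 504 - 11 = 493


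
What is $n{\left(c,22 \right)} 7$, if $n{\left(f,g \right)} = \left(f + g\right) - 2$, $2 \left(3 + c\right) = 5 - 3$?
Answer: $126$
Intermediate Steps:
$c = -2$ ($c = -3 + \frac{5 - 3}{2} = -3 + \frac{1}{2} \cdot 2 = -3 + 1 = -2$)
$n{\left(f,g \right)} = -2 + f + g$
$n{\left(c,22 \right)} 7 = \left(-2 - 2 + 22\right) 7 = 18 \cdot 7 = 126$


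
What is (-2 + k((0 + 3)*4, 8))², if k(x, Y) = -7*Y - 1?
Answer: 3481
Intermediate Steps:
k(x, Y) = -1 - 7*Y
(-2 + k((0 + 3)*4, 8))² = (-2 + (-1 - 7*8))² = (-2 + (-1 - 56))² = (-2 - 57)² = (-59)² = 3481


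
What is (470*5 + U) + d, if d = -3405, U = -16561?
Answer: -17616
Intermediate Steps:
(470*5 + U) + d = (470*5 - 16561) - 3405 = (2350 - 16561) - 3405 = -14211 - 3405 = -17616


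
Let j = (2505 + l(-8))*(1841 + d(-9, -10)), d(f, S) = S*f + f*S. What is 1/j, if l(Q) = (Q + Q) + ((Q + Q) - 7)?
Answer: 1/4983786 ≈ 2.0065e-7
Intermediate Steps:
d(f, S) = 2*S*f (d(f, S) = S*f + S*f = 2*S*f)
l(Q) = -7 + 4*Q (l(Q) = 2*Q + (2*Q - 7) = 2*Q + (-7 + 2*Q) = -7 + 4*Q)
j = 4983786 (j = (2505 + (-7 + 4*(-8)))*(1841 + 2*(-10)*(-9)) = (2505 + (-7 - 32))*(1841 + 180) = (2505 - 39)*2021 = 2466*2021 = 4983786)
1/j = 1/4983786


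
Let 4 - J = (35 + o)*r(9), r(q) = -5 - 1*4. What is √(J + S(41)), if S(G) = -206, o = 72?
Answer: √761 ≈ 27.586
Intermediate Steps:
r(q) = -9 (r(q) = -5 - 4 = -9)
J = 967 (J = 4 - (35 + 72)*(-9) = 4 - 107*(-9) = 4 - 1*(-963) = 4 + 963 = 967)
√(J + S(41)) = √(967 - 206) = √761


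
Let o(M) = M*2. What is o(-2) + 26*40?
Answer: 1036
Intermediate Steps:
o(M) = 2*M
o(-2) + 26*40 = 2*(-2) + 26*40 = -4 + 1040 = 1036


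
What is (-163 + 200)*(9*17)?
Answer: 5661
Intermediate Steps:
(-163 + 200)*(9*17) = 37*153 = 5661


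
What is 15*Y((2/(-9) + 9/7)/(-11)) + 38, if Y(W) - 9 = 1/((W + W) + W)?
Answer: 8126/67 ≈ 121.28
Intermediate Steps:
Y(W) = 9 + 1/(3*W) (Y(W) = 9 + 1/((W + W) + W) = 9 + 1/(2*W + W) = 9 + 1/(3*W))
15*Y((2/(-9) + 9/7)/(-11)) + 38 = 15*(9 + 1/(3*(((2/(-9) + 9/7)/(-11))))) + 38 = 15*(9 + 1/(3*(((2*(-⅑) + 9*(⅐))*(-1/11))))) + 38 = 15*(9 + 1/(3*(((-2/9 + 9/7)*(-1/11))))) + 38 = 15*(9 + 1/(3*(((67/63)*(-1/11))))) + 38 = 15*(9 + 1/(3*(-67/693))) + 38 = 15*(9 + (⅓)*(-693/67)) + 38 = 15*(9 - 231/67) + 38 = 15*(372/67) + 38 = 5580/67 + 38 = 8126/67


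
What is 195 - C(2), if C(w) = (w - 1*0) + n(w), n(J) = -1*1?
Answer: 194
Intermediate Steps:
n(J) = -1
C(w) = -1 + w (C(w) = (w - 1*0) - 1 = (w + 0) - 1 = w - 1 = -1 + w)
195 - C(2) = 195 - (-1 + 2) = 195 - 1*1 = 195 - 1 = 194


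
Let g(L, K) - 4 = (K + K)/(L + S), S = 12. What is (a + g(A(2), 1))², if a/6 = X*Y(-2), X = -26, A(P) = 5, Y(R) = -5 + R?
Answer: 347225956/289 ≈ 1.2015e+6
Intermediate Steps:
g(L, K) = 4 + 2*K/(12 + L) (g(L, K) = 4 + (K + K)/(L + 12) = 4 + (2*K)/(12 + L) = 4 + 2*K/(12 + L))
a = 1092 (a = 6*(-26*(-5 - 2)) = 6*(-26*(-7)) = 6*182 = 1092)
(a + g(A(2), 1))² = (1092 + 2*(24 + 1 + 2*5)/(12 + 5))² = (1092 + 2*(24 + 1 + 10)/17)² = (1092 + 2*(1/17)*35)² = (1092 + 70/17)² = (18634/17)² = 347225956/289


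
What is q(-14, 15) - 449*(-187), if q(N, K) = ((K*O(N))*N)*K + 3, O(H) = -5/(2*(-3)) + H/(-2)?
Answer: 59291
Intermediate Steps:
O(H) = ⅚ - H/2 (O(H) = -5/(-6) + H*(-½) = -5*(-⅙) - H/2 = ⅚ - H/2)
q(N, K) = 3 + N*K²*(⅚ - N/2) (q(N, K) = ((K*(⅚ - N/2))*N)*K + 3 = (K*N*(⅚ - N/2))*K + 3 = N*K²*(⅚ - N/2) + 3 = 3 + N*K²*(⅚ - N/2))
q(-14, 15) - 449*(-187) = (3 - ⅙*(-14)*15²*(-5 + 3*(-14))) - 449*(-187) = (3 - ⅙*(-14)*225*(-5 - 42)) + 83963 = (3 - ⅙*(-14)*225*(-47)) + 83963 = (3 - 24675) + 83963 = -24672 + 83963 = 59291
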